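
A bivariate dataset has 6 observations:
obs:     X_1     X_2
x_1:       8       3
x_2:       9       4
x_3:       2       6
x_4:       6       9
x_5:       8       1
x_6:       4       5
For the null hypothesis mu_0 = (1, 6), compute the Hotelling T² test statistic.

Step 1 — sample mean vector:
  mean(X_1) = (8 + 9 + 2 + 6 + 8 + 4) / 6 = 37/6 = 6.1667
  mean(X_2) = (3 + 4 + 6 + 9 + 1 + 5) / 6 = 28/6 = 4.6667
  x̄ = (6.1667, 4.6667),  deviation x̄ - mu_0 = (6.1667, 4.6667) - (1, 6) = (5.1667, -1.3333).

Step 2 — sample covariance matrix, S[i,j] = (1/(n-1)) · Σ_k (x_{k,i} - mean_i) · (x_{k,j} - mean_j), divisor n-1 = 5:
  S[X_1,X_1] = ((1.8333)·(1.8333) + (2.8333)·(2.8333) + (-4.1667)·(-4.1667) + (-0.1667)·(-0.1667) + (1.8333)·(1.8333) + (-2.1667)·(-2.1667)) / 5 = 36.8333/5 = 7.3667
  S[X_1,X_2] = ((1.8333)·(-1.6667) + (2.8333)·(-0.6667) + (-4.1667)·(1.3333) + (-0.1667)·(4.3333) + (1.8333)·(-3.6667) + (-2.1667)·(0.3333)) / 5 = -18.6667/5 = -3.7333
  S[X_2,X_2] = ((-1.6667)·(-1.6667) + (-0.6667)·(-0.6667) + (1.3333)·(1.3333) + (4.3333)·(4.3333) + (-3.6667)·(-3.6667) + (0.3333)·(0.3333)) / 5 = 37.3333/5 = 7.4667
  S = [[7.3667, -3.7333],
 [-3.7333, 7.4667]].

Step 3 — invert S. det(S) = 7.3667·7.4667 - (-3.7333)² = 41.0667.
  S^{-1} = (1/det) · [[d, -b], [-b, a]] = [[0.1818, 0.0909],
 [0.0909, 0.1794]].

Step 4 — quadratic form (x̄ - mu_0)^T · S^{-1} · (x̄ - mu_0):
  S^{-1} · (x̄ - mu_0) = (0.8182, 0.2305),
  (x̄ - mu_0)^T · [...] = (5.1667)·(0.8182) + (-1.3333)·(0.2305) = 3.9199.

Step 5 — scale by n: T² = 6 · 3.9199 = 23.5195.

T² ≈ 23.5195


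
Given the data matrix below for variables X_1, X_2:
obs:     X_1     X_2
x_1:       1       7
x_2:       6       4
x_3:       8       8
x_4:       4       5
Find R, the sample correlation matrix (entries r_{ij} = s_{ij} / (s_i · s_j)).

Step 1 — column means:
  mean(X_1) = (1 + 6 + 8 + 4) / 4 = 19/4 = 4.75
  mean(X_2) = (7 + 4 + 8 + 5) / 4 = 24/4 = 6

Step 2 — sample variances and covariances s[i,j] = (1/(n-1)) · Σ_k (x_{k,i} - mean_i) · (x_{k,j} - mean_j), with n-1 = 3:
  s[X_1,X_1] = ((-3.75)·(-3.75) + (1.25)·(1.25) + (3.25)·(3.25) + (-0.75)·(-0.75)) / 3 = 26.75/3 = 8.9167
  s[X_1,X_2] = ((-3.75)·(1) + (1.25)·(-2) + (3.25)·(2) + (-0.75)·(-1)) / 3 = 1/3 = 0.3333
  s[X_2,X_2] = ((1)·(1) + (-2)·(-2) + (2)·(2) + (-1)·(-1)) / 3 = 10/3 = 3.3333
  Sample standard deviations s_i = √(s[i,i]):
  s(X_1) = √(8.9167) = 2.9861
  s(X_2) = √(3.3333) = 1.8257

Step 3 — r_{ij} = s_{ij} / (s_i · s_j):
  r[X_1,X_1] = 1 (diagonal).
  r[X_1,X_2] = 0.3333 / (2.9861 · 1.8257) = 0.3333 / 5.4518 = 0.0611
  r[X_2,X_2] = 1 (diagonal).

R is symmetric with unit diagonal. Assembling:

R = [[1, 0.0611],
 [0.0611, 1]]


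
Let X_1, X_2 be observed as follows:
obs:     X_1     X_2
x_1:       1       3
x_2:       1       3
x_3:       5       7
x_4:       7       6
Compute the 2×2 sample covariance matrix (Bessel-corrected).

Step 1 — column means:
  mean(X_1) = (1 + 1 + 5 + 7) / 4 = 14/4 = 3.5
  mean(X_2) = (3 + 3 + 7 + 6) / 4 = 19/4 = 4.75

Step 2 — sample covariance S[i,j] = (1/(n-1)) · Σ_k (x_{k,i} - mean_i) · (x_{k,j} - mean_j), with n-1 = 3.
  S[X_1,X_1] = ((-2.5)·(-2.5) + (-2.5)·(-2.5) + (1.5)·(1.5) + (3.5)·(3.5)) / 3 = 27/3 = 9
  S[X_1,X_2] = ((-2.5)·(-1.75) + (-2.5)·(-1.75) + (1.5)·(2.25) + (3.5)·(1.25)) / 3 = 16.5/3 = 5.5
  S[X_2,X_2] = ((-1.75)·(-1.75) + (-1.75)·(-1.75) + (2.25)·(2.25) + (1.25)·(1.25)) / 3 = 12.75/3 = 4.25

S is symmetric (S[j,i] = S[i,j]). Assembling:

S = [[9, 5.5],
 [5.5, 4.25]]


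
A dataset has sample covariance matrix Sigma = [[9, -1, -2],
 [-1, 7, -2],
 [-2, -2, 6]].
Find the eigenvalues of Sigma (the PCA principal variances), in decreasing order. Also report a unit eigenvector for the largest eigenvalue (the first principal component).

Step 1 — characteristic polynomial p(λ) = det(λI - Sigma) = λ³ - tr·λ² + c_1·λ - det, where tr = trace, c_1 = sum of the principal 2×2 minors, det = det(Sigma):
  tr = 9 + 7 + 6 = 22,
  c_1 = (9·7 - (-1)²) + (9·6 - (-2)²) + (7·6 - (-2)²) = 62 + 50 + 38 = 150,
  det = 9·(7·6 - (-2)²) - (-1)·((-1)·6 - (-2)·(-2)) + (-2)·((-1)·(-2) - 7·(-2)) = 9·(38) - (-1)·(-10) + (-2)·(16) = 300.
  So p(λ) = λ³ - 22λ² + 150λ - 300.
Step 2 — look for an integer root (rational root theorem: any rational root is an integer divisor of 300). Testing λ = 10:
  p(10) = 1000 - 2200 + 1500 - 300 = 0  ✓
  Dividing out (λ - 10): p(λ) = (λ - 10)(λ² - 12λ + 30).
Step 3 — remaining eigenvalues from the quadratic λ² - 12λ + 30 = 0:
  Δ = 12² - 4·30 = 144 - 120 = 24,  λ = (12 ± √24)/2 = (12 ± 4.899)/2 ≈ 8.4495 or 3.5505.
  Sorted: λ_1 = 10,  λ_2 = 8.4495,  λ_3 = 3.5505  (check: sum = 22 = tr ✓).

Step 4 — unit eigenvector for λ_1 = 10: v spans the null space of (Sigma - λ_1 I), whose rows are
  r_1 = (-1, -1, -2),  r_2 = (-1, -3, -2),  r_3 = (-2, -2, -4).
  v is orthogonal to every row, so take v ∝ r_1 × r_2 = ((-1)·(-2) - (-2)·(-3), (-2)·(-1) - (-1)·(-2), (-1)·(-3) - (-1)·(-1)) = (-4, 0, 2).
  Rescale (divide by 2; multiply by -1 so the first nonzero entry is positive): u = (2, 0, -1).
  ||u|| = √((2)² + (0)² + (-1)²) = √(5) ≈ 2.2361,  v_1 = u/||u|| ≈ (0.8944, 0, -0.4472) (||v_1|| = 1).

λ_1 = 10,  λ_2 = 8.4495,  λ_3 = 3.5505;  v_1 ≈ (0.8944, 0, -0.4472)


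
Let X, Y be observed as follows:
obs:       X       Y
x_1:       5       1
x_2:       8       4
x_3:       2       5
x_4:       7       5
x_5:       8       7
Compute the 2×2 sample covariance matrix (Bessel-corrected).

Step 1 — column means:
  mean(X) = (5 + 8 + 2 + 7 + 8) / 5 = 30/5 = 6
  mean(Y) = (1 + 4 + 5 + 5 + 7) / 5 = 22/5 = 4.4

Step 2 — sample covariance S[i,j] = (1/(n-1)) · Σ_k (x_{k,i} - mean_i) · (x_{k,j} - mean_j), with n-1 = 4.
  S[X,X] = ((-1)·(-1) + (2)·(2) + (-4)·(-4) + (1)·(1) + (2)·(2)) / 4 = 26/4 = 6.5
  S[X,Y] = ((-1)·(-3.4) + (2)·(-0.4) + (-4)·(0.6) + (1)·(0.6) + (2)·(2.6)) / 4 = 6/4 = 1.5
  S[Y,Y] = ((-3.4)·(-3.4) + (-0.4)·(-0.4) + (0.6)·(0.6) + (0.6)·(0.6) + (2.6)·(2.6)) / 4 = 19.2/4 = 4.8

S is symmetric (S[j,i] = S[i,j]). Assembling:

S = [[6.5, 1.5],
 [1.5, 4.8]]


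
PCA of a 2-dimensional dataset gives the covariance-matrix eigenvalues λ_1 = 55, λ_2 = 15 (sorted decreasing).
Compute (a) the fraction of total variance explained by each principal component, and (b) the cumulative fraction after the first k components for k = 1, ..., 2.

Step 1 — total variance = trace(Sigma) = Σ λ_i = 55 + 15 = 70.

Step 2 — fraction explained by component i = λ_i / Σ λ:
  PC1: 55/70 = 0.7857
  PC2: 15/70 = 0.2143

Step 3 — cumulative fraction after k components = (λ_1 + ... + λ_k) / Σ λ:
  k = 1: 55/70 = 0.7857
  k = 2: (55 + 15)/70 = 70/70 = 1

Summary (fraction, with percent):

explained: PC1 0.7857 (78.57%), PC2 0.2143 (21.43%);  cumulative: 0.7857, 1


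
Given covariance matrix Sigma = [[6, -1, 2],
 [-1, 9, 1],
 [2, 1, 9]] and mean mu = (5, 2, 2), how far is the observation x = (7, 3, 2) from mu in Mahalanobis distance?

Step 1 — centre the observation: (x - mu) = (2, 1, 0).

Step 2 — invert Sigma (cofactor / det for 3×3, or solve directly):
  Sigma^{-1} = [[0.1856, 0.0255, -0.0441],
 [0.0255, 0.116, -0.0186],
 [-0.0441, -0.0186, 0.123]].

Step 3 — form the quadratic (x - mu)^T · Sigma^{-1} · (x - mu):
  Sigma^{-1} · (x - mu) = (0.3968, 0.1671, -0.1067).
  (x - mu)^T · [Sigma^{-1} · (x - mu)] = (2)·(0.3968) + (1)·(0.1671) + (0)·(-0.1067) = 0.9606.

Step 4 — take square root: d = √(0.9606) ≈ 0.9801.

d(x, mu) = √(0.9606) ≈ 0.9801


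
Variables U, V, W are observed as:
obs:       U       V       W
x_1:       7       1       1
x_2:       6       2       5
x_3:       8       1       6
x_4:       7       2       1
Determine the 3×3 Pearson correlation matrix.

Step 1 — column means:
  mean(U) = (7 + 6 + 8 + 7) / 4 = 28/4 = 7
  mean(V) = (1 + 2 + 1 + 2) / 4 = 6/4 = 1.5
  mean(W) = (1 + 5 + 6 + 1) / 4 = 13/4 = 3.25

Step 2 — sample variances and covariances s[i,j] = (1/(n-1)) · Σ_k (x_{k,i} - mean_i) · (x_{k,j} - mean_j), with n-1 = 3:
  s[U,U] = ((0)·(0) + (-1)·(-1) + (1)·(1) + (0)·(0)) / 3 = 2/3 = 0.6667
  s[U,V] = ((0)·(-0.5) + (-1)·(0.5) + (1)·(-0.5) + (0)·(0.5)) / 3 = -1/3 = -0.3333
  s[U,W] = ((0)·(-2.25) + (-1)·(1.75) + (1)·(2.75) + (0)·(-2.25)) / 3 = 1/3 = 0.3333
  s[V,V] = ((-0.5)·(-0.5) + (0.5)·(0.5) + (-0.5)·(-0.5) + (0.5)·(0.5)) / 3 = 1/3 = 0.3333
  s[V,W] = ((-0.5)·(-2.25) + (0.5)·(1.75) + (-0.5)·(2.75) + (0.5)·(-2.25)) / 3 = -0.5/3 = -0.1667
  s[W,W] = ((-2.25)·(-2.25) + (1.75)·(1.75) + (2.75)·(2.75) + (-2.25)·(-2.25)) / 3 = 20.75/3 = 6.9167
  Sample standard deviations s_i = √(s[i,i]):
  s(U) = √(0.6667) = 0.8165
  s(V) = √(0.3333) = 0.5774
  s(W) = √(6.9167) = 2.63

Step 3 — r_{ij} = s_{ij} / (s_i · s_j):
  r[U,U] = 1 (diagonal).
  r[U,V] = -0.3333 / (0.8165 · 0.5774) = -0.3333 / 0.4714 = -0.7071
  r[U,W] = 0.3333 / (0.8165 · 2.63) = 0.3333 / 2.1473 = 0.1552
  r[V,V] = 1 (diagonal).
  r[V,W] = -0.1667 / (0.5774 · 2.63) = -0.1667 / 1.5184 = -0.1098
  r[W,W] = 1 (diagonal).

R is symmetric with unit diagonal. Assembling:

R = [[1, -0.7071, 0.1552],
 [-0.7071, 1, -0.1098],
 [0.1552, -0.1098, 1]]


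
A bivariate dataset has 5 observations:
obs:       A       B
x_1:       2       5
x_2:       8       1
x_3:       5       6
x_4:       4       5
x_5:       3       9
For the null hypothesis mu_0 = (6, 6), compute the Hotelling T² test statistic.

Step 1 — sample mean vector:
  mean(A) = (2 + 8 + 5 + 4 + 3) / 5 = 22/5 = 4.4
  mean(B) = (5 + 1 + 6 + 5 + 9) / 5 = 26/5 = 5.2
  x̄ = (4.4, 5.2),  deviation x̄ - mu_0 = (4.4, 5.2) - (6, 6) = (-1.6, -0.8).

Step 2 — sample covariance matrix, S[i,j] = (1/(n-1)) · Σ_k (x_{k,i} - mean_i) · (x_{k,j} - mean_j), divisor n-1 = 4:
  S[A,A] = ((-2.4)·(-2.4) + (3.6)·(3.6) + (0.6)·(0.6) + (-0.4)·(-0.4) + (-1.4)·(-1.4)) / 4 = 21.2/4 = 5.3
  S[A,B] = ((-2.4)·(-0.2) + (3.6)·(-4.2) + (0.6)·(0.8) + (-0.4)·(-0.2) + (-1.4)·(3.8)) / 4 = -19.4/4 = -4.85
  S[B,B] = ((-0.2)·(-0.2) + (-4.2)·(-4.2) + (0.8)·(0.8) + (-0.2)·(-0.2) + (3.8)·(3.8)) / 4 = 32.8/4 = 8.2
  S = [[5.3, -4.85],
 [-4.85, 8.2]].

Step 3 — invert S. det(S) = 5.3·8.2 - (-4.85)² = 19.9375.
  S^{-1} = (1/det) · [[d, -b], [-b, a]] = [[0.4113, 0.2433],
 [0.2433, 0.2658]].

Step 4 — quadratic form (x̄ - mu_0)^T · S^{-1} · (x̄ - mu_0):
  S^{-1} · (x̄ - mu_0) = (-0.8527, -0.6019),
  (x̄ - mu_0)^T · [...] = (-1.6)·(-0.8527) + (-0.8)·(-0.6019) = 1.8458.

Step 5 — scale by n: T² = 5 · 1.8458 = 9.2288.

T² ≈ 9.2288


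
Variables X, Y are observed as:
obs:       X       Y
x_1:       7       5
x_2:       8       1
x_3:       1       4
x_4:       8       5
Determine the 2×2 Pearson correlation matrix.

Step 1 — column means:
  mean(X) = (7 + 8 + 1 + 8) / 4 = 24/4 = 6
  mean(Y) = (5 + 1 + 4 + 5) / 4 = 15/4 = 3.75

Step 2 — sample variances and covariances s[i,j] = (1/(n-1)) · Σ_k (x_{k,i} - mean_i) · (x_{k,j} - mean_j), with n-1 = 3:
  s[X,X] = ((1)·(1) + (2)·(2) + (-5)·(-5) + (2)·(2)) / 3 = 34/3 = 11.3333
  s[X,Y] = ((1)·(1.25) + (2)·(-2.75) + (-5)·(0.25) + (2)·(1.25)) / 3 = -3/3 = -1
  s[Y,Y] = ((1.25)·(1.25) + (-2.75)·(-2.75) + (0.25)·(0.25) + (1.25)·(1.25)) / 3 = 10.75/3 = 3.5833
  Sample standard deviations s_i = √(s[i,i]):
  s(X) = √(11.3333) = 3.3665
  s(Y) = √(3.5833) = 1.893

Step 3 — r_{ij} = s_{ij} / (s_i · s_j):
  r[X,X] = 1 (diagonal).
  r[X,Y] = -1 / (3.3665 · 1.893) = -1 / 6.3727 = -0.1569
  r[Y,Y] = 1 (diagonal).

R is symmetric with unit diagonal. Assembling:

R = [[1, -0.1569],
 [-0.1569, 1]]


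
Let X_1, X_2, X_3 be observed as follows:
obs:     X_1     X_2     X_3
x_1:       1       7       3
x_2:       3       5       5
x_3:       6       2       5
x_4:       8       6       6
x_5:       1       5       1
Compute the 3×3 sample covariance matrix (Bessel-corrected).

Step 1 — column means:
  mean(X_1) = (1 + 3 + 6 + 8 + 1) / 5 = 19/5 = 3.8
  mean(X_2) = (7 + 5 + 2 + 6 + 5) / 5 = 25/5 = 5
  mean(X_3) = (3 + 5 + 5 + 6 + 1) / 5 = 20/5 = 4

Step 2 — sample covariance S[i,j] = (1/(n-1)) · Σ_k (x_{k,i} - mean_i) · (x_{k,j} - mean_j), with n-1 = 4.
  S[X_1,X_1] = ((-2.8)·(-2.8) + (-0.8)·(-0.8) + (2.2)·(2.2) + (4.2)·(4.2) + (-2.8)·(-2.8)) / 4 = 38.8/4 = 9.7
  S[X_1,X_2] = ((-2.8)·(2) + (-0.8)·(0) + (2.2)·(-3) + (4.2)·(1) + (-2.8)·(0)) / 4 = -8/4 = -2
  S[X_1,X_3] = ((-2.8)·(-1) + (-0.8)·(1) + (2.2)·(1) + (4.2)·(2) + (-2.8)·(-3)) / 4 = 21/4 = 5.25
  S[X_2,X_2] = ((2)·(2) + (0)·(0) + (-3)·(-3) + (1)·(1) + (0)·(0)) / 4 = 14/4 = 3.5
  S[X_2,X_3] = ((2)·(-1) + (0)·(1) + (-3)·(1) + (1)·(2) + (0)·(-3)) / 4 = -3/4 = -0.75
  S[X_3,X_3] = ((-1)·(-1) + (1)·(1) + (1)·(1) + (2)·(2) + (-3)·(-3)) / 4 = 16/4 = 4

S is symmetric (S[j,i] = S[i,j]). Assembling:

S = [[9.7, -2, 5.25],
 [-2, 3.5, -0.75],
 [5.25, -0.75, 4]]


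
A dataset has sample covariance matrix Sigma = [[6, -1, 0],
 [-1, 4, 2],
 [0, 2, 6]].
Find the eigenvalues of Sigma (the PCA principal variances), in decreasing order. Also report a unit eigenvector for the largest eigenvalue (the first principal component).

Step 1 — characteristic polynomial p(λ) = det(λI - Sigma) = λ³ - tr·λ² + c_1·λ - det, where tr = trace, c_1 = sum of the principal 2×2 minors, det = det(Sigma):
  tr = 6 + 4 + 6 = 16,
  c_1 = (6·4 - (-1)²) + (6·6 - (0)²) + (4·6 - (2)²) = 23 + 36 + 20 = 79,
  det = 6·(4·6 - (2)²) - (-1)·((-1)·6 - (2)·(0)) + (0)·((-1)·(2) - 4·(0)) = 6·(20) - (-1)·(-6) + (0)·(-2) = 114.
  So p(λ) = λ³ - 16λ² + 79λ - 114.
Step 2 — look for an integer root (rational root theorem: any rational root is an integer divisor of 114). Testing λ = 6:
  p(6) = 216 - 576 + 474 - 114 = 0  ✓
  Dividing out (λ - 6): p(λ) = (λ - 6)(λ² - 10λ + 19).
Step 3 — remaining eigenvalues from the quadratic λ² - 10λ + 19 = 0:
  Δ = 10² - 4·19 = 100 - 76 = 24,  λ = (10 ± √24)/2 = (10 ± 4.899)/2 ≈ 7.4495 or 2.5505.
  Sorted: λ_1 = 7.4495,  λ_2 = 6,  λ_3 = 2.5505  (check: sum = 16 = tr ✓).

Step 4 — unit eigenvector for λ_1 ≈ 7.4495: v spans the null space of (Sigma - λ_1 I), whose rows are
  r_1 = (-1.4495, -1, 0),  r_2 = (-1, -3.4495, 2),  r_3 = (0, 2, -1.4495).
  v is orthogonal to every row, so take v ∝ r_1 × r_2 = ((-1)·(2) - (0)·(-3.4495), (0)·(-1) - (-1.4495)·(2), (-1.4495)·(-3.4495) - (-1)·(-1)) ≈ (-2, 2.899, 4).
  Rescale (multiply by -1 so the first nonzero entry is positive): u = (2, -2.899, -4).
  ||u|| = √((2)² + (-2.899)² + (-4)²) = √(28.4041) ≈ 5.3295,  v_1 = u/||u|| ≈ (0.3753, -0.5439, -0.7505) (||v_1|| = 1).

λ_1 = 7.4495,  λ_2 = 6,  λ_3 = 2.5505;  v_1 ≈ (0.3753, -0.5439, -0.7505)


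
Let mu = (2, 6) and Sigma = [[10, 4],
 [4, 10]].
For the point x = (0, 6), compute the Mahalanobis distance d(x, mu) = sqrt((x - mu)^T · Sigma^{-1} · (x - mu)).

Step 1 — centre the observation: (x - mu) = (-2, 0).

Step 2 — invert Sigma. det(Sigma) = 10·10 - (4)² = 84.
  Sigma^{-1} = (1/det) · [[d, -b], [-b, a]] = [[0.119, -0.0476],
 [-0.0476, 0.119]].

Step 3 — form the quadratic (x - mu)^T · Sigma^{-1} · (x - mu):
  Sigma^{-1} · (x - mu) = (-0.2381, 0.0952).
  (x - mu)^T · [Sigma^{-1} · (x - mu)] = (-2)·(-0.2381) + (0)·(0.0952) = 0.4762.

Step 4 — take square root: d = √(0.4762) ≈ 0.6901.

d(x, mu) = √(0.4762) ≈ 0.6901


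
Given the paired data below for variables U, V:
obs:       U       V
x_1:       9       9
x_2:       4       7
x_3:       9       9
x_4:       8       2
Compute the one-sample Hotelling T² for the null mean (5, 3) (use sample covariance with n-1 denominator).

Step 1 — sample mean vector:
  mean(U) = (9 + 4 + 9 + 8) / 4 = 30/4 = 7.5
  mean(V) = (9 + 7 + 9 + 2) / 4 = 27/4 = 6.75
  x̄ = (7.5, 6.75),  deviation x̄ - mu_0 = (7.5, 6.75) - (5, 3) = (2.5, 3.75).

Step 2 — sample covariance matrix, S[i,j] = (1/(n-1)) · Σ_k (x_{k,i} - mean_i) · (x_{k,j} - mean_j), divisor n-1 = 3:
  S[U,U] = ((1.5)·(1.5) + (-3.5)·(-3.5) + (1.5)·(1.5) + (0.5)·(0.5)) / 3 = 17/3 = 5.6667
  S[U,V] = ((1.5)·(2.25) + (-3.5)·(0.25) + (1.5)·(2.25) + (0.5)·(-4.75)) / 3 = 3.5/3 = 1.1667
  S[V,V] = ((2.25)·(2.25) + (0.25)·(0.25) + (2.25)·(2.25) + (-4.75)·(-4.75)) / 3 = 32.75/3 = 10.9167
  S = [[5.6667, 1.1667],
 [1.1667, 10.9167]].

Step 3 — invert S. det(S) = 5.6667·10.9167 - (1.1667)² = 60.5.
  S^{-1} = (1/det) · [[d, -b], [-b, a]] = [[0.1804, -0.0193],
 [-0.0193, 0.0937]].

Step 4 — quadratic form (x̄ - mu_0)^T · S^{-1} · (x̄ - mu_0):
  S^{-1} · (x̄ - mu_0) = (0.3788, 0.303),
  (x̄ - mu_0)^T · [...] = (2.5)·(0.3788) + (3.75)·(0.303) = 2.0833.

Step 5 — scale by n: T² = 4 · 2.0833 = 8.3333.

T² ≈ 8.3333


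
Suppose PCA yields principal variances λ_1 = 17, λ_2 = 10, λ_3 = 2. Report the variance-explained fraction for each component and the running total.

Step 1 — total variance = trace(Sigma) = Σ λ_i = 17 + 10 + 2 = 29.

Step 2 — fraction explained by component i = λ_i / Σ λ:
  PC1: 17/29 = 0.5862
  PC2: 10/29 = 0.3448
  PC3: 2/29 = 0.069

Step 3 — cumulative fraction after k components = (λ_1 + ... + λ_k) / Σ λ:
  k = 1: 17/29 = 0.5862
  k = 2: (17 + 10)/29 = 27/29 = 0.931
  k = 3: (17 + 10 + 2)/29 = 29/29 = 1

Summary (fraction, with percent):

explained: PC1 0.5862 (58.62%), PC2 0.3448 (34.48%), PC3 0.069 (6.9%);  cumulative: 0.5862, 0.931, 1


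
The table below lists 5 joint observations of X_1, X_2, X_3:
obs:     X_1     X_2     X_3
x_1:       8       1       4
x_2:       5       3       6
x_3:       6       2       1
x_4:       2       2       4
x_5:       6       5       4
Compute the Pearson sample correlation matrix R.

Step 1 — column means:
  mean(X_1) = (8 + 5 + 6 + 2 + 6) / 5 = 27/5 = 5.4
  mean(X_2) = (1 + 3 + 2 + 2 + 5) / 5 = 13/5 = 2.6
  mean(X_3) = (4 + 6 + 1 + 4 + 4) / 5 = 19/5 = 3.8

Step 2 — sample variances and covariances s[i,j] = (1/(n-1)) · Σ_k (x_{k,i} - mean_i) · (x_{k,j} - mean_j), with n-1 = 4:
  s[X_1,X_1] = ((2.6)·(2.6) + (-0.4)·(-0.4) + (0.6)·(0.6) + (-3.4)·(-3.4) + (0.6)·(0.6)) / 4 = 19.2/4 = 4.8
  s[X_1,X_2] = ((2.6)·(-1.6) + (-0.4)·(0.4) + (0.6)·(-0.6) + (-3.4)·(-0.6) + (0.6)·(2.4)) / 4 = -1.2/4 = -0.3
  s[X_1,X_3] = ((2.6)·(0.2) + (-0.4)·(2.2) + (0.6)·(-2.8) + (-3.4)·(0.2) + (0.6)·(0.2)) / 4 = -2.6/4 = -0.65
  s[X_2,X_2] = ((-1.6)·(-1.6) + (0.4)·(0.4) + (-0.6)·(-0.6) + (-0.6)·(-0.6) + (2.4)·(2.4)) / 4 = 9.2/4 = 2.3
  s[X_2,X_3] = ((-1.6)·(0.2) + (0.4)·(2.2) + (-0.6)·(-2.8) + (-0.6)·(0.2) + (2.4)·(0.2)) / 4 = 2.6/4 = 0.65
  s[X_3,X_3] = ((0.2)·(0.2) + (2.2)·(2.2) + (-2.8)·(-2.8) + (0.2)·(0.2) + (0.2)·(0.2)) / 4 = 12.8/4 = 3.2
  Sample standard deviations s_i = √(s[i,i]):
  s(X_1) = √(4.8) = 2.1909
  s(X_2) = √(2.3) = 1.5166
  s(X_3) = √(3.2) = 1.7889

Step 3 — r_{ij} = s_{ij} / (s_i · s_j):
  r[X_1,X_1] = 1 (diagonal).
  r[X_1,X_2] = -0.3 / (2.1909 · 1.5166) = -0.3 / 3.3226 = -0.0903
  r[X_1,X_3] = -0.65 / (2.1909 · 1.7889) = -0.65 / 3.9192 = -0.1659
  r[X_2,X_2] = 1 (diagonal).
  r[X_2,X_3] = 0.65 / (1.5166 · 1.7889) = 0.65 / 2.7129 = 0.2396
  r[X_3,X_3] = 1 (diagonal).

R is symmetric with unit diagonal. Assembling:

R = [[1, -0.0903, -0.1659],
 [-0.0903, 1, 0.2396],
 [-0.1659, 0.2396, 1]]


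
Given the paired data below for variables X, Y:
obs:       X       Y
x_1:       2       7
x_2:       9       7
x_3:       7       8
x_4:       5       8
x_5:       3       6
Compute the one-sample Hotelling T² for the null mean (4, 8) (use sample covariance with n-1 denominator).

Step 1 — sample mean vector:
  mean(X) = (2 + 9 + 7 + 5 + 3) / 5 = 26/5 = 5.2
  mean(Y) = (7 + 7 + 8 + 8 + 6) / 5 = 36/5 = 7.2
  x̄ = (5.2, 7.2),  deviation x̄ - mu_0 = (5.2, 7.2) - (4, 8) = (1.2, -0.8).

Step 2 — sample covariance matrix, S[i,j] = (1/(n-1)) · Σ_k (x_{k,i} - mean_i) · (x_{k,j} - mean_j), divisor n-1 = 4:
  S[X,X] = ((-3.2)·(-3.2) + (3.8)·(3.8) + (1.8)·(1.8) + (-0.2)·(-0.2) + (-2.2)·(-2.2)) / 4 = 32.8/4 = 8.2
  S[X,Y] = ((-3.2)·(-0.2) + (3.8)·(-0.2) + (1.8)·(0.8) + (-0.2)·(0.8) + (-2.2)·(-1.2)) / 4 = 3.8/4 = 0.95
  S[Y,Y] = ((-0.2)·(-0.2) + (-0.2)·(-0.2) + (0.8)·(0.8) + (0.8)·(0.8) + (-1.2)·(-1.2)) / 4 = 2.8/4 = 0.7
  S = [[8.2, 0.95],
 [0.95, 0.7]].

Step 3 — invert S. det(S) = 8.2·0.7 - (0.95)² = 4.8375.
  S^{-1} = (1/det) · [[d, -b], [-b, a]] = [[0.1447, -0.1964],
 [-0.1964, 1.6951]].

Step 4 — quadratic form (x̄ - mu_0)^T · S^{-1} · (x̄ - mu_0):
  S^{-1} · (x̄ - mu_0) = (0.3307, -1.5917),
  (x̄ - mu_0)^T · [...] = (1.2)·(0.3307) + (-0.8)·(-1.5917) = 1.6703.

Step 5 — scale by n: T² = 5 · 1.6703 = 8.3514.

T² ≈ 8.3514


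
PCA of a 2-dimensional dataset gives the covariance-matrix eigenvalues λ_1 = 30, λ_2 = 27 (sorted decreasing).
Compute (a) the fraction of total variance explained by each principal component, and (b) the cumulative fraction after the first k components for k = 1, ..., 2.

Step 1 — total variance = trace(Sigma) = Σ λ_i = 30 + 27 = 57.

Step 2 — fraction explained by component i = λ_i / Σ λ:
  PC1: 30/57 = 0.5263
  PC2: 27/57 = 0.4737

Step 3 — cumulative fraction after k components = (λ_1 + ... + λ_k) / Σ λ:
  k = 1: 30/57 = 0.5263
  k = 2: (30 + 27)/57 = 57/57 = 1

Summary (fraction, with percent):

explained: PC1 0.5263 (52.63%), PC2 0.4737 (47.37%);  cumulative: 0.5263, 1


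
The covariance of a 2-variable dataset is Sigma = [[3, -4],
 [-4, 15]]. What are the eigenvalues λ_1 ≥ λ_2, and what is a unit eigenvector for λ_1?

Step 1 — characteristic polynomial of 2×2 Sigma:
  det(Sigma - λI) = λ² - trace · λ + det = 0.
  trace = 3 + 15 = 18, det = 3·15 - (-4)² = 29.
Step 2 — discriminant:
  Δ = trace² - 4·det = 324 - 116 = 208.
Step 3 — eigenvalues:
  λ = (trace ± √Δ)/2 = (18 ± 14.4222)/2,
  λ_1 = 16.2111,  λ_2 = 1.7889.

Step 4 — unit eigenvector for λ_1: solve (Sigma - λ_1 I)v = 0. First row:
  (3 - 16.2111)·v_x + (-4)·v_y = 0, i.e. (-13.2111)·v_x + (-4)·v_y = 0,
  so v ∝ (b, λ_1 - a) = (-4, 13.2111); multiply by -1 so the first entry is positive: u = (4, -13.2111).
  ||u|| = √((4)² + (-13.2111)²) = √(190.5332) ≈ 13.8034,
  v_1 = u/||u|| ≈ (0.2898, -0.9571) (||v_1|| = 1).

λ_1 = 16.2111,  λ_2 = 1.7889;  v_1 ≈ (0.2898, -0.9571)


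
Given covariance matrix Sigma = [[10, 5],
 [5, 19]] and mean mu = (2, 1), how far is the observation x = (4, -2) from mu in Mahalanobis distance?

Step 1 — centre the observation: (x - mu) = (2, -3).

Step 2 — invert Sigma. det(Sigma) = 10·19 - (5)² = 165.
  Sigma^{-1} = (1/det) · [[d, -b], [-b, a]] = [[0.1152, -0.0303],
 [-0.0303, 0.0606]].

Step 3 — form the quadratic (x - mu)^T · Sigma^{-1} · (x - mu):
  Sigma^{-1} · (x - mu) = (0.3212, -0.2424).
  (x - mu)^T · [Sigma^{-1} · (x - mu)] = (2)·(0.3212) + (-3)·(-0.2424) = 1.3697.

Step 4 — take square root: d = √(1.3697) ≈ 1.1703.

d(x, mu) = √(1.3697) ≈ 1.1703


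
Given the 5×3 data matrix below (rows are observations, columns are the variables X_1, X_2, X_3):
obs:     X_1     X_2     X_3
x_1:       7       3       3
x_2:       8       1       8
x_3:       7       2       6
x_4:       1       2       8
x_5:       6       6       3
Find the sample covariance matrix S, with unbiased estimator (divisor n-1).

Step 1 — column means:
  mean(X_1) = (7 + 8 + 7 + 1 + 6) / 5 = 29/5 = 5.8
  mean(X_2) = (3 + 1 + 2 + 2 + 6) / 5 = 14/5 = 2.8
  mean(X_3) = (3 + 8 + 6 + 8 + 3) / 5 = 28/5 = 5.6

Step 2 — sample covariance S[i,j] = (1/(n-1)) · Σ_k (x_{k,i} - mean_i) · (x_{k,j} - mean_j), with n-1 = 4.
  S[X_1,X_1] = ((1.2)·(1.2) + (2.2)·(2.2) + (1.2)·(1.2) + (-4.8)·(-4.8) + (0.2)·(0.2)) / 4 = 30.8/4 = 7.7
  S[X_1,X_2] = ((1.2)·(0.2) + (2.2)·(-1.8) + (1.2)·(-0.8) + (-4.8)·(-0.8) + (0.2)·(3.2)) / 4 = -0.2/4 = -0.05
  S[X_1,X_3] = ((1.2)·(-2.6) + (2.2)·(2.4) + (1.2)·(0.4) + (-4.8)·(2.4) + (0.2)·(-2.6)) / 4 = -9.4/4 = -2.35
  S[X_2,X_2] = ((0.2)·(0.2) + (-1.8)·(-1.8) + (-0.8)·(-0.8) + (-0.8)·(-0.8) + (3.2)·(3.2)) / 4 = 14.8/4 = 3.7
  S[X_2,X_3] = ((0.2)·(-2.6) + (-1.8)·(2.4) + (-0.8)·(0.4) + (-0.8)·(2.4) + (3.2)·(-2.6)) / 4 = -15.4/4 = -3.85
  S[X_3,X_3] = ((-2.6)·(-2.6) + (2.4)·(2.4) + (0.4)·(0.4) + (2.4)·(2.4) + (-2.6)·(-2.6)) / 4 = 25.2/4 = 6.3

S is symmetric (S[j,i] = S[i,j]). Assembling:

S = [[7.7, -0.05, -2.35],
 [-0.05, 3.7, -3.85],
 [-2.35, -3.85, 6.3]]


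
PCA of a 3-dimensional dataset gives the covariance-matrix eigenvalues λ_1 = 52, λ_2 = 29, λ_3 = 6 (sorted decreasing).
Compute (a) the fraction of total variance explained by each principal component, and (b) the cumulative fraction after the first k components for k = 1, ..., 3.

Step 1 — total variance = trace(Sigma) = Σ λ_i = 52 + 29 + 6 = 87.

Step 2 — fraction explained by component i = λ_i / Σ λ:
  PC1: 52/87 = 0.5977
  PC2: 29/87 = 0.3333
  PC3: 6/87 = 0.069

Step 3 — cumulative fraction after k components = (λ_1 + ... + λ_k) / Σ λ:
  k = 1: 52/87 = 0.5977
  k = 2: (52 + 29)/87 = 81/87 = 0.931
  k = 3: (52 + 29 + 6)/87 = 87/87 = 1

Summary (fraction, with percent):

explained: PC1 0.5977 (59.77%), PC2 0.3333 (33.33%), PC3 0.069 (6.9%);  cumulative: 0.5977, 0.931, 1


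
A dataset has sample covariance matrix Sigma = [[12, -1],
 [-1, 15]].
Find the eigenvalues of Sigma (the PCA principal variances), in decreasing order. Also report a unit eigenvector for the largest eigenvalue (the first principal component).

Step 1 — characteristic polynomial of 2×2 Sigma:
  det(Sigma - λI) = λ² - trace · λ + det = 0.
  trace = 12 + 15 = 27, det = 12·15 - (-1)² = 179.
Step 2 — discriminant:
  Δ = trace² - 4·det = 729 - 716 = 13.
Step 3 — eigenvalues:
  λ = (trace ± √Δ)/2 = (27 ± 3.6056)/2,
  λ_1 = 15.3028,  λ_2 = 11.6972.

Step 4 — unit eigenvector for λ_1: solve (Sigma - λ_1 I)v = 0. First row:
  (12 - 15.3028)·v_x + (-1)·v_y = 0, i.e. (-3.3028)·v_x + (-1)·v_y = 0,
  so v ∝ (b, λ_1 - a) = (-1, 3.3028); multiply by -1 so the first entry is positive: u = (1, -3.3028).
  ||u|| = √((1)² + (-3.3028)²) = √(11.9083) ≈ 3.4508,
  v_1 = u/||u|| ≈ (0.2898, -0.9571) (||v_1|| = 1).

λ_1 = 15.3028,  λ_2 = 11.6972;  v_1 ≈ (0.2898, -0.9571)


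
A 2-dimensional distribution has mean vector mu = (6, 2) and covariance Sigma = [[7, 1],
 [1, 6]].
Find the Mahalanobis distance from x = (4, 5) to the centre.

Step 1 — centre the observation: (x - mu) = (-2, 3).

Step 2 — invert Sigma. det(Sigma) = 7·6 - (1)² = 41.
  Sigma^{-1} = (1/det) · [[d, -b], [-b, a]] = [[0.1463, -0.0244],
 [-0.0244, 0.1707]].

Step 3 — form the quadratic (x - mu)^T · Sigma^{-1} · (x - mu):
  Sigma^{-1} · (x - mu) = (-0.3659, 0.561).
  (x - mu)^T · [Sigma^{-1} · (x - mu)] = (-2)·(-0.3659) + (3)·(0.561) = 2.4146.

Step 4 — take square root: d = √(2.4146) ≈ 1.5539.

d(x, mu) = √(2.4146) ≈ 1.5539


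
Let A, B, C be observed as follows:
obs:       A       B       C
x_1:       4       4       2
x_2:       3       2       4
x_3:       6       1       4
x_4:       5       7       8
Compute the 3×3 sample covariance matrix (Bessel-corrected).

Step 1 — column means:
  mean(A) = (4 + 3 + 6 + 5) / 4 = 18/4 = 4.5
  mean(B) = (4 + 2 + 1 + 7) / 4 = 14/4 = 3.5
  mean(C) = (2 + 4 + 4 + 8) / 4 = 18/4 = 4.5

Step 2 — sample covariance S[i,j] = (1/(n-1)) · Σ_k (x_{k,i} - mean_i) · (x_{k,j} - mean_j), with n-1 = 3.
  S[A,A] = ((-0.5)·(-0.5) + (-1.5)·(-1.5) + (1.5)·(1.5) + (0.5)·(0.5)) / 3 = 5/3 = 1.6667
  S[A,B] = ((-0.5)·(0.5) + (-1.5)·(-1.5) + (1.5)·(-2.5) + (0.5)·(3.5)) / 3 = 0/3 = 0
  S[A,C] = ((-0.5)·(-2.5) + (-1.5)·(-0.5) + (1.5)·(-0.5) + (0.5)·(3.5)) / 3 = 3/3 = 1
  S[B,B] = ((0.5)·(0.5) + (-1.5)·(-1.5) + (-2.5)·(-2.5) + (3.5)·(3.5)) / 3 = 21/3 = 7
  S[B,C] = ((0.5)·(-2.5) + (-1.5)·(-0.5) + (-2.5)·(-0.5) + (3.5)·(3.5)) / 3 = 13/3 = 4.3333
  S[C,C] = ((-2.5)·(-2.5) + (-0.5)·(-0.5) + (-0.5)·(-0.5) + (3.5)·(3.5)) / 3 = 19/3 = 6.3333

S is symmetric (S[j,i] = S[i,j]). Assembling:

S = [[1.6667, 0, 1],
 [0, 7, 4.3333],
 [1, 4.3333, 6.3333]]


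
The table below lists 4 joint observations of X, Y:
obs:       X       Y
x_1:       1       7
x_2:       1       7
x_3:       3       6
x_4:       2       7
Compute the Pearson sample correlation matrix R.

Step 1 — column means:
  mean(X) = (1 + 1 + 3 + 2) / 4 = 7/4 = 1.75
  mean(Y) = (7 + 7 + 6 + 7) / 4 = 27/4 = 6.75

Step 2 — sample variances and covariances s[i,j] = (1/(n-1)) · Σ_k (x_{k,i} - mean_i) · (x_{k,j} - mean_j), with n-1 = 3:
  s[X,X] = ((-0.75)·(-0.75) + (-0.75)·(-0.75) + (1.25)·(1.25) + (0.25)·(0.25)) / 3 = 2.75/3 = 0.9167
  s[X,Y] = ((-0.75)·(0.25) + (-0.75)·(0.25) + (1.25)·(-0.75) + (0.25)·(0.25)) / 3 = -1.25/3 = -0.4167
  s[Y,Y] = ((0.25)·(0.25) + (0.25)·(0.25) + (-0.75)·(-0.75) + (0.25)·(0.25)) / 3 = 0.75/3 = 0.25
  Sample standard deviations s_i = √(s[i,i]):
  s(X) = √(0.9167) = 0.9574
  s(Y) = √(0.25) = 0.5

Step 3 — r_{ij} = s_{ij} / (s_i · s_j):
  r[X,X] = 1 (diagonal).
  r[X,Y] = -0.4167 / (0.9574 · 0.5) = -0.4167 / 0.4787 = -0.8704
  r[Y,Y] = 1 (diagonal).

R is symmetric with unit diagonal. Assembling:

R = [[1, -0.8704],
 [-0.8704, 1]]


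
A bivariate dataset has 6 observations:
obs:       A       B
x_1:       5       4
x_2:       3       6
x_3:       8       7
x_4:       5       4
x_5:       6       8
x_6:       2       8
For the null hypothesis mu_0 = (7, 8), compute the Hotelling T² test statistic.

Step 1 — sample mean vector:
  mean(A) = (5 + 3 + 8 + 5 + 6 + 2) / 6 = 29/6 = 4.8333
  mean(B) = (4 + 6 + 7 + 4 + 8 + 8) / 6 = 37/6 = 6.1667
  x̄ = (4.8333, 6.1667),  deviation x̄ - mu_0 = (4.8333, 6.1667) - (7, 8) = (-2.1667, -1.8333).

Step 2 — sample covariance matrix, S[i,j] = (1/(n-1)) · Σ_k (x_{k,i} - mean_i) · (x_{k,j} - mean_j), divisor n-1 = 5:
  S[A,A] = ((0.1667)·(0.1667) + (-1.8333)·(-1.8333) + (3.1667)·(3.1667) + (0.1667)·(0.1667) + (1.1667)·(1.1667) + (-2.8333)·(-2.8333)) / 5 = 22.8333/5 = 4.5667
  S[A,B] = ((0.1667)·(-2.1667) + (-1.8333)·(-0.1667) + (3.1667)·(0.8333) + (0.1667)·(-2.1667) + (1.1667)·(1.8333) + (-2.8333)·(1.8333)) / 5 = -0.8333/5 = -0.1667
  S[B,B] = ((-2.1667)·(-2.1667) + (-0.1667)·(-0.1667) + (0.8333)·(0.8333) + (-2.1667)·(-2.1667) + (1.8333)·(1.8333) + (1.8333)·(1.8333)) / 5 = 16.8333/5 = 3.3667
  S = [[4.5667, -0.1667],
 [-0.1667, 3.3667]].

Step 3 — invert S. det(S) = 4.5667·3.3667 - (-0.1667)² = 15.3467.
  S^{-1} = (1/det) · [[d, -b], [-b, a]] = [[0.2194, 0.0109],
 [0.0109, 0.2976]].

Step 4 — quadratic form (x̄ - mu_0)^T · S^{-1} · (x̄ - mu_0):
  S^{-1} · (x̄ - mu_0) = (-0.4952, -0.5691),
  (x̄ - mu_0)^T · [...] = (-2.1667)·(-0.4952) + (-1.8333)·(-0.5691) = 2.1163.

Step 5 — scale by n: T² = 6 · 2.1163 = 12.6977.

T² ≈ 12.6977


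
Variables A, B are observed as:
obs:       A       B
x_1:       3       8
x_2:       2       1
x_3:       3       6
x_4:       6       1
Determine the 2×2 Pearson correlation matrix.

Step 1 — column means:
  mean(A) = (3 + 2 + 3 + 6) / 4 = 14/4 = 3.5
  mean(B) = (8 + 1 + 6 + 1) / 4 = 16/4 = 4

Step 2 — sample variances and covariances s[i,j] = (1/(n-1)) · Σ_k (x_{k,i} - mean_i) · (x_{k,j} - mean_j), with n-1 = 3:
  s[A,A] = ((-0.5)·(-0.5) + (-1.5)·(-1.5) + (-0.5)·(-0.5) + (2.5)·(2.5)) / 3 = 9/3 = 3
  s[A,B] = ((-0.5)·(4) + (-1.5)·(-3) + (-0.5)·(2) + (2.5)·(-3)) / 3 = -6/3 = -2
  s[B,B] = ((4)·(4) + (-3)·(-3) + (2)·(2) + (-3)·(-3)) / 3 = 38/3 = 12.6667
  Sample standard deviations s_i = √(s[i,i]):
  s(A) = √(3) = 1.7321
  s(B) = √(12.6667) = 3.559

Step 3 — r_{ij} = s_{ij} / (s_i · s_j):
  r[A,A] = 1 (diagonal).
  r[A,B] = -2 / (1.7321 · 3.559) = -2 / 6.1644 = -0.3244
  r[B,B] = 1 (diagonal).

R is symmetric with unit diagonal. Assembling:

R = [[1, -0.3244],
 [-0.3244, 1]]


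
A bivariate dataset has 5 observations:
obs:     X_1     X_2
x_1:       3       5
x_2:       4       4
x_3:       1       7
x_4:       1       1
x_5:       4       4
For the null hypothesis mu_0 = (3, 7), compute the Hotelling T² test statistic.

Step 1 — sample mean vector:
  mean(X_1) = (3 + 4 + 1 + 1 + 4) / 5 = 13/5 = 2.6
  mean(X_2) = (5 + 4 + 7 + 1 + 4) / 5 = 21/5 = 4.2
  x̄ = (2.6, 4.2),  deviation x̄ - mu_0 = (2.6, 4.2) - (3, 7) = (-0.4, -2.8).

Step 2 — sample covariance matrix, S[i,j] = (1/(n-1)) · Σ_k (x_{k,i} - mean_i) · (x_{k,j} - mean_j), divisor n-1 = 4:
  S[X_1,X_1] = ((0.4)·(0.4) + (1.4)·(1.4) + (-1.6)·(-1.6) + (-1.6)·(-1.6) + (1.4)·(1.4)) / 4 = 9.2/4 = 2.3
  S[X_1,X_2] = ((0.4)·(0.8) + (1.4)·(-0.2) + (-1.6)·(2.8) + (-1.6)·(-3.2) + (1.4)·(-0.2)) / 4 = 0.4/4 = 0.1
  S[X_2,X_2] = ((0.8)·(0.8) + (-0.2)·(-0.2) + (2.8)·(2.8) + (-3.2)·(-3.2) + (-0.2)·(-0.2)) / 4 = 18.8/4 = 4.7
  S = [[2.3, 0.1],
 [0.1, 4.7]].

Step 3 — invert S. det(S) = 2.3·4.7 - (0.1)² = 10.8.
  S^{-1} = (1/det) · [[d, -b], [-b, a]] = [[0.4352, -0.0093],
 [-0.0093, 0.213]].

Step 4 — quadratic form (x̄ - mu_0)^T · S^{-1} · (x̄ - mu_0):
  S^{-1} · (x̄ - mu_0) = (-0.1481, -0.5926),
  (x̄ - mu_0)^T · [...] = (-0.4)·(-0.1481) + (-2.8)·(-0.5926) = 1.7185.

Step 5 — scale by n: T² = 5 · 1.7185 = 8.5926.

T² ≈ 8.5926


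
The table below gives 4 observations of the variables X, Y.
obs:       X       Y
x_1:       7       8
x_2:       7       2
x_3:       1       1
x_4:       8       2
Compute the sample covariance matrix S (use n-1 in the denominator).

Step 1 — column means:
  mean(X) = (7 + 7 + 1 + 8) / 4 = 23/4 = 5.75
  mean(Y) = (8 + 2 + 1 + 2) / 4 = 13/4 = 3.25

Step 2 — sample covariance S[i,j] = (1/(n-1)) · Σ_k (x_{k,i} - mean_i) · (x_{k,j} - mean_j), with n-1 = 3.
  S[X,X] = ((1.25)·(1.25) + (1.25)·(1.25) + (-4.75)·(-4.75) + (2.25)·(2.25)) / 3 = 30.75/3 = 10.25
  S[X,Y] = ((1.25)·(4.75) + (1.25)·(-1.25) + (-4.75)·(-2.25) + (2.25)·(-1.25)) / 3 = 12.25/3 = 4.0833
  S[Y,Y] = ((4.75)·(4.75) + (-1.25)·(-1.25) + (-2.25)·(-2.25) + (-1.25)·(-1.25)) / 3 = 30.75/3 = 10.25

S is symmetric (S[j,i] = S[i,j]). Assembling:

S = [[10.25, 4.0833],
 [4.0833, 10.25]]


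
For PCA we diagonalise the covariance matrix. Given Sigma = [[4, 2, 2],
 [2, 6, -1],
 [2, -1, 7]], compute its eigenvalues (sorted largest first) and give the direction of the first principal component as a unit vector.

Step 1 — characteristic polynomial p(λ) = det(λI - Sigma) = λ³ - tr·λ² + c_1·λ - det, where tr = trace, c_1 = sum of the principal 2×2 minors, det = det(Sigma):
  tr = 4 + 6 + 7 = 17,
  c_1 = (4·6 - (2)²) + (4·7 - (2)²) + (6·7 - (-1)²) = 20 + 24 + 41 = 85,
  det = 4·(6·7 - (-1)²) - (2)·((2)·7 - (-1)·(2)) + (2)·((2)·(-1) - 6·(2)) = 4·(41) - (2)·(16) + (2)·(-14) = 104.
  So p(λ) = λ³ - 17λ² + 85λ - 104.
Step 2 — look for an integer root (rational root theorem: any rational root is an integer divisor of 104). Testing λ = 8:
  p(8) = 512 - 1088 + 680 - 104 = 0  ✓
  Dividing out (λ - 8): p(λ) = (λ - 8)(λ² - 9λ + 13).
Step 3 — remaining eigenvalues from the quadratic λ² - 9λ + 13 = 0:
  Δ = 9² - 4·13 = 81 - 52 = 29,  λ = (9 ± √29)/2 = (9 ± 5.3852)/2 ≈ 7.1926 or 1.8074.
  Sorted: λ_1 = 8,  λ_2 = 7.1926,  λ_3 = 1.8074  (check: sum = 17 = tr ✓).

Step 4 — unit eigenvector for λ_1 = 8: v spans the null space of (Sigma - λ_1 I), whose rows are
  r_1 = (-4, 2, 2),  r_2 = (2, -2, -1),  r_3 = (2, -1, -1).
  v is orthogonal to every row, so take v ∝ r_1 × r_2 = ((2)·(-1) - (2)·(-2), (2)·(2) - (-4)·(-1), (-4)·(-2) - (2)·(2)) = (2, 0, 4).
  Rescale (divide by 2): u = (1, 0, 2).
  ||u|| = √((1)² + (0)² + (2)²) = √(5) ≈ 2.2361,  v_1 = u/||u|| ≈ (0.4472, 0, 0.8944) (||v_1|| = 1).

λ_1 = 8,  λ_2 = 7.1926,  λ_3 = 1.8074;  v_1 ≈ (0.4472, 0, 0.8944)


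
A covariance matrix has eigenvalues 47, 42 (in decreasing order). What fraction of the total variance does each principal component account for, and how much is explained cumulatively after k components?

Step 1 — total variance = trace(Sigma) = Σ λ_i = 47 + 42 = 89.

Step 2 — fraction explained by component i = λ_i / Σ λ:
  PC1: 47/89 = 0.5281
  PC2: 42/89 = 0.4719

Step 3 — cumulative fraction after k components = (λ_1 + ... + λ_k) / Σ λ:
  k = 1: 47/89 = 0.5281
  k = 2: (47 + 42)/89 = 89/89 = 1

Summary (fraction, with percent):

explained: PC1 0.5281 (52.81%), PC2 0.4719 (47.19%);  cumulative: 0.5281, 1


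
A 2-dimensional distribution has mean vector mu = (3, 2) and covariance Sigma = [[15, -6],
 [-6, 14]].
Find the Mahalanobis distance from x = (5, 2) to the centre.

Step 1 — centre the observation: (x - mu) = (2, 0).

Step 2 — invert Sigma. det(Sigma) = 15·14 - (-6)² = 174.
  Sigma^{-1} = (1/det) · [[d, -b], [-b, a]] = [[0.0805, 0.0345],
 [0.0345, 0.0862]].

Step 3 — form the quadratic (x - mu)^T · Sigma^{-1} · (x - mu):
  Sigma^{-1} · (x - mu) = (0.1609, 0.069).
  (x - mu)^T · [Sigma^{-1} · (x - mu)] = (2)·(0.1609) + (0)·(0.069) = 0.3218.

Step 4 — take square root: d = √(0.3218) ≈ 0.5673.

d(x, mu) = √(0.3218) ≈ 0.5673


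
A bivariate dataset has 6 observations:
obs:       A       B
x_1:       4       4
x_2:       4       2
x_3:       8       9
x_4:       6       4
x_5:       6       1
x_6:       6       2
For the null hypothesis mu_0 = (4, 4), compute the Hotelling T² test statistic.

Step 1 — sample mean vector:
  mean(A) = (4 + 4 + 8 + 6 + 6 + 6) / 6 = 34/6 = 5.6667
  mean(B) = (4 + 2 + 9 + 4 + 1 + 2) / 6 = 22/6 = 3.6667
  x̄ = (5.6667, 3.6667),  deviation x̄ - mu_0 = (5.6667, 3.6667) - (4, 4) = (1.6667, -0.3333).

Step 2 — sample covariance matrix, S[i,j] = (1/(n-1)) · Σ_k (x_{k,i} - mean_i) · (x_{k,j} - mean_j), divisor n-1 = 5:
  S[A,A] = ((-1.6667)·(-1.6667) + (-1.6667)·(-1.6667) + (2.3333)·(2.3333) + (0.3333)·(0.3333) + (0.3333)·(0.3333) + (0.3333)·(0.3333)) / 5 = 11.3333/5 = 2.2667
  S[A,B] = ((-1.6667)·(0.3333) + (-1.6667)·(-1.6667) + (2.3333)·(5.3333) + (0.3333)·(0.3333) + (0.3333)·(-2.6667) + (0.3333)·(-1.6667)) / 5 = 13.3333/5 = 2.6667
  S[B,B] = ((0.3333)·(0.3333) + (-1.6667)·(-1.6667) + (5.3333)·(5.3333) + (0.3333)·(0.3333) + (-2.6667)·(-2.6667) + (-1.6667)·(-1.6667)) / 5 = 41.3333/5 = 8.2667
  S = [[2.2667, 2.6667],
 [2.6667, 8.2667]].

Step 3 — invert S. det(S) = 2.2667·8.2667 - (2.6667)² = 11.6267.
  S^{-1} = (1/det) · [[d, -b], [-b, a]] = [[0.711, -0.2294],
 [-0.2294, 0.195]].

Step 4 — quadratic form (x̄ - mu_0)^T · S^{-1} · (x̄ - mu_0):
  S^{-1} · (x̄ - mu_0) = (1.2615, -0.4472),
  (x̄ - mu_0)^T · [...] = (1.6667)·(1.2615) + (-0.3333)·(-0.4472) = 2.2515.

Step 5 — scale by n: T² = 6 · 2.2515 = 13.5092.

T² ≈ 13.5092


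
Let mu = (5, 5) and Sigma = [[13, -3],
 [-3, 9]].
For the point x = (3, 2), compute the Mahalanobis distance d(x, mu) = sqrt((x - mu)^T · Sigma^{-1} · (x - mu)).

Step 1 — centre the observation: (x - mu) = (-2, -3).

Step 2 — invert Sigma. det(Sigma) = 13·9 - (-3)² = 108.
  Sigma^{-1} = (1/det) · [[d, -b], [-b, a]] = [[0.0833, 0.0278],
 [0.0278, 0.1204]].

Step 3 — form the quadratic (x - mu)^T · Sigma^{-1} · (x - mu):
  Sigma^{-1} · (x - mu) = (-0.25, -0.4167).
  (x - mu)^T · [Sigma^{-1} · (x - mu)] = (-2)·(-0.25) + (-3)·(-0.4167) = 1.75.

Step 4 — take square root: d = √(1.75) ≈ 1.3229.

d(x, mu) = √(1.75) ≈ 1.3229


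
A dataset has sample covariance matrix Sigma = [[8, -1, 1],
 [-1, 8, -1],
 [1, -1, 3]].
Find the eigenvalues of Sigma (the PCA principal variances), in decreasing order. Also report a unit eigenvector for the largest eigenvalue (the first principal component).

Step 1 — characteristic polynomial p(λ) = det(λI - Sigma) = λ³ - tr·λ² + c_1·λ - det, where tr = trace, c_1 = sum of the principal 2×2 minors, det = det(Sigma):
  tr = 8 + 8 + 3 = 19,
  c_1 = (8·8 - (-1)²) + (8·3 - (1)²) + (8·3 - (-1)²) = 63 + 23 + 23 = 109,
  det = 8·(8·3 - (-1)²) - (-1)·((-1)·3 - (-1)·(1)) + (1)·((-1)·(-1) - 8·(1)) = 8·(23) - (-1)·(-2) + (1)·(-7) = 175.
  So p(λ) = λ³ - 19λ² + 109λ - 175.
Step 2 — look for an integer root (rational root theorem: any rational root is an integer divisor of 175). Testing λ = 7:
  p(7) = 343 - 931 + 763 - 175 = 0  ✓
  Dividing out (λ - 7): p(λ) = (λ - 7)(λ² - 12λ + 25).
Step 3 — remaining eigenvalues from the quadratic λ² - 12λ + 25 = 0:
  Δ = 12² - 4·25 = 144 - 100 = 44,  λ = (12 ± √44)/2 = (12 ± 6.6332)/2 ≈ 9.3166 or 2.6834.
  Sorted: λ_1 = 9.3166,  λ_2 = 7,  λ_3 = 2.6834  (check: sum = 19 = tr ✓).

Step 4 — unit eigenvector for λ_1 ≈ 9.3166: v spans the null space of (Sigma - λ_1 I), whose rows are
  r_1 = (-1.3166, -1, 1),  r_2 = (-1, -1.3166, -1),  r_3 = (1, -1, -6.3166).
  v is orthogonal to every row, so take v ∝ r_1 × r_2 = ((-1)·(-1) - (1)·(-1.3166), (1)·(-1) - (-1.3166)·(-1), (-1.3166)·(-1.3166) - (-1)·(-1)) ≈ (2.3166, -2.3166, 0.7335).
  Let u = (2.3166, -2.3166, 0.7335).
  ||u|| = √((2.3166)² + (-2.3166)² + (0.7335)²) = √(11.2715) ≈ 3.3573,  v_1 = u/||u|| ≈ (0.69, -0.69, 0.2185) (||v_1|| = 1).

λ_1 = 9.3166,  λ_2 = 7,  λ_3 = 2.6834;  v_1 ≈ (0.69, -0.69, 0.2185)
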